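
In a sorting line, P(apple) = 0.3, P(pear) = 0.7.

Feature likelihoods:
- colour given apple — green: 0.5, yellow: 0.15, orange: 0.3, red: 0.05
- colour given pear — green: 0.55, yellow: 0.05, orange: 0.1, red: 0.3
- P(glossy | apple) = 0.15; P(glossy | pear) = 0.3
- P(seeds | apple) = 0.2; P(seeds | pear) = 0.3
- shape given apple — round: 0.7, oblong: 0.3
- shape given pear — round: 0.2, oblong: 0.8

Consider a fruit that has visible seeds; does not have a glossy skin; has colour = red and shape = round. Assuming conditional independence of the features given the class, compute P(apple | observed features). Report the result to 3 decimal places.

apple: 0.3 × 0.05 × (1−0.15) × 0.2 × 0.7 = 0.001785
pear: 0.7 × 0.3 × (1−0.3) × 0.3 × 0.2 = 0.00882
P(apple | x) = 0.001785 / 0.010605 ≈ 0.168

0.168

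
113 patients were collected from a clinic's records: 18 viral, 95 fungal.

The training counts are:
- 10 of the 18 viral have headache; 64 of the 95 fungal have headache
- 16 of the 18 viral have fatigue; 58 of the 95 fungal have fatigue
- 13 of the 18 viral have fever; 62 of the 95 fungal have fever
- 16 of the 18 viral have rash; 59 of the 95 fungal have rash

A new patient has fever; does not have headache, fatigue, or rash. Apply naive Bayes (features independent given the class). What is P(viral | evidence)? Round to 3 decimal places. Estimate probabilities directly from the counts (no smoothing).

0.023

viral: (18/113) × (8/18) × (2/18) × (13/18) × (2/18) ≈ 0.000631244
fungal: (95/113) × (31/95) × (37/95) × (62/95) × (36/95) ≈ 0.0264246
P(viral | x) = 0.000631244 / 0.027055844 ≈ 0.023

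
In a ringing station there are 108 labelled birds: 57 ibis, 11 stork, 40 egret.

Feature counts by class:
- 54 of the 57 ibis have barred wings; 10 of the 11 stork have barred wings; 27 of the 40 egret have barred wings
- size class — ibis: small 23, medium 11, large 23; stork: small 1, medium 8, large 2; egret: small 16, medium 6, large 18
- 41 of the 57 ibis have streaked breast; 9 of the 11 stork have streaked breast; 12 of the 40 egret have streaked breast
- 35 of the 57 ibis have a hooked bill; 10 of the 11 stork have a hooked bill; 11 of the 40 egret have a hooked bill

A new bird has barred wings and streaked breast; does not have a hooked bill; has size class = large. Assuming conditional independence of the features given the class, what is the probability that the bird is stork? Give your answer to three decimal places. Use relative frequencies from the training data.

0.015

ibis: (57/108) × (54/57) × (23/57) × (41/57) × (22/57) ≈ 0.0560118
stork: (11/108) × (10/11) × (2/11) × (9/11) × (1/11) ≈ 0.00125219
egret: (40/108) × (27/40) × (18/40) × (12/40) × (29/40) = 0.02446875
P(stork | x) = 0.00125219 / 0.08173274 ≈ 0.015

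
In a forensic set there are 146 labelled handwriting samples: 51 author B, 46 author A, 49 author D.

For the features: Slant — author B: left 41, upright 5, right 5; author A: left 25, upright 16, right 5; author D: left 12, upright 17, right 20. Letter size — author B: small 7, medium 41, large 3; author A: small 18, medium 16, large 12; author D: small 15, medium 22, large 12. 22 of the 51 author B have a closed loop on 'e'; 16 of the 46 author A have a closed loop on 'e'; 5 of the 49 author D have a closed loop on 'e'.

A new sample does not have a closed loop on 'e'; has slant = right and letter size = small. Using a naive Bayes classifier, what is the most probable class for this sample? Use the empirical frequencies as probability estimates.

author D

author B: (51/146) × (5/51) × (7/51) × (29/51) ≈ 0.00267284
author A: (46/146) × (5/46) × (18/46) × (30/46) ≈ 0.00873967
author D: (49/146) × (20/49) × (15/49) × (44/49) ≈ 0.0376555
Highest score → author D.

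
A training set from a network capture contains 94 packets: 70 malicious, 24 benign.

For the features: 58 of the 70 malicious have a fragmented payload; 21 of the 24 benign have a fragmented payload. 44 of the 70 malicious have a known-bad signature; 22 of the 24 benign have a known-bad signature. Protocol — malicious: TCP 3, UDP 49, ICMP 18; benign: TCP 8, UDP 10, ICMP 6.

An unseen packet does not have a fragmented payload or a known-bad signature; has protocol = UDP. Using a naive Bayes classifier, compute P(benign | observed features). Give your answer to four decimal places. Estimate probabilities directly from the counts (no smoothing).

malicious: (70/94) × (12/70) × (26/70) × (49/70) ≈ 0.0331915
benign: (24/94) × (3/24) × (2/24) × (10/24) ≈ 0.00110816
P(benign | x) = 0.00110816 / 0.03429966 ≈ 0.0323

0.0323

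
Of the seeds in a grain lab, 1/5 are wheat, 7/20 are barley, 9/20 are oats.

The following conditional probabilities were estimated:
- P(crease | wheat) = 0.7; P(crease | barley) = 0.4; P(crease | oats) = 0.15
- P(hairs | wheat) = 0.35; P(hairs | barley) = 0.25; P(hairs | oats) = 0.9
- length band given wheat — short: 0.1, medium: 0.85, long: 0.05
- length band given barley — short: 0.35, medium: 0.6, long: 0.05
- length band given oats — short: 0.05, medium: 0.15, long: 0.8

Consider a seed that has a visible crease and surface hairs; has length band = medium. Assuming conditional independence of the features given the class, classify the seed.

wheat: 0.2 × 0.7 × 0.35 × 0.85 = 0.04165
barley: 0.35 × 0.4 × 0.25 × 0.6 = 0.021
oats: 0.45 × 0.15 × 0.9 × 0.15 = 0.0091125
Highest score → wheat.

wheat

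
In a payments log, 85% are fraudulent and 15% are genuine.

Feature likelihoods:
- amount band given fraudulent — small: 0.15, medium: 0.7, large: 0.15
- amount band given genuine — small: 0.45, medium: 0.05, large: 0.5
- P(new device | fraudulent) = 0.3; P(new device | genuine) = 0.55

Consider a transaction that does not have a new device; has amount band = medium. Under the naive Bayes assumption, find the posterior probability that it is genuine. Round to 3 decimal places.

0.008

fraudulent: 0.85 × 0.7 × (1−0.3) = 0.4165
genuine: 0.15 × 0.05 × (1−0.55) = 0.003375
P(genuine | x) = 0.003375 / 0.419875 ≈ 0.008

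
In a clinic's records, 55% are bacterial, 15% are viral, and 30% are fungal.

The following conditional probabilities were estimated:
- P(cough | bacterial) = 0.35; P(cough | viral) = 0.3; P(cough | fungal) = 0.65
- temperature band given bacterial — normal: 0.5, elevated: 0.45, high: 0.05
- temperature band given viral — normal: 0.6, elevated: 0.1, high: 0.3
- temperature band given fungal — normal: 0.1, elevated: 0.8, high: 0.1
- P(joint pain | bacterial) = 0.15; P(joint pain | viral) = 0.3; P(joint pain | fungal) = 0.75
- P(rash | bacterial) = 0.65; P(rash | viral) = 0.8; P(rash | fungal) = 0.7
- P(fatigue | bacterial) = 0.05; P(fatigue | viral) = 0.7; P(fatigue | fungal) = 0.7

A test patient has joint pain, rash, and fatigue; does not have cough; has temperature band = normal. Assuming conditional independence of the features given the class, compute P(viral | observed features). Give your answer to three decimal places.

bacterial: 0.55 × (1−0.35) × 0.5 × 0.15 × 0.65 × 0.05 = 0.00087140625
viral: 0.15 × (1−0.3) × 0.6 × 0.3 × 0.8 × 0.7 = 0.010584
fungal: 0.3 × (1−0.65) × 0.1 × 0.75 × 0.7 × 0.7 = 0.00385875
P(viral | x) = 0.010584 / 0.01531415625 ≈ 0.691

0.691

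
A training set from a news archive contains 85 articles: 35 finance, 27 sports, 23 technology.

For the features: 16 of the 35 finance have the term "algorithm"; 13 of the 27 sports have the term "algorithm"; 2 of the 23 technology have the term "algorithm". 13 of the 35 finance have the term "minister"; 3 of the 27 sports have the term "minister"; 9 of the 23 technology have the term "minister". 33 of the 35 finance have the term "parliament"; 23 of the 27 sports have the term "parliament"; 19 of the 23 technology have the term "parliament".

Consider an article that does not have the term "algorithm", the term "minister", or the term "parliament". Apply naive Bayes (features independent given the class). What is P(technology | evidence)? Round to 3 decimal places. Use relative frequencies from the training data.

finance: (35/85) × (19/35) × (22/35) × (2/35) ≈ 0.00802881
sports: (27/85) × (14/27) × (24/27) × (4/27) ≈ 0.0216897
technology: (23/85) × (21/23) × (14/23) × (4/23) ≈ 0.0261537
P(technology | x) = 0.0261537 / 0.05587221 ≈ 0.468

0.468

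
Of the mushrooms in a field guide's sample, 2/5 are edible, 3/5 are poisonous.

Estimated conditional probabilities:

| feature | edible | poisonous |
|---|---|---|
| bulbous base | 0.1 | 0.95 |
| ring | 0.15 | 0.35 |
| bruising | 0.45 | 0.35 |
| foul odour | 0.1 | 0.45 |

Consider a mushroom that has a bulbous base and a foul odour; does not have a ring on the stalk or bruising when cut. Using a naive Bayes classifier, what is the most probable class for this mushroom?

poisonous

edible: 0.4 × 0.1 × (1−0.15) × (1−0.45) × 0.1 = 0.00187
poisonous: 0.6 × 0.95 × (1−0.35) × (1−0.35) × 0.45 = 0.10837125
Highest score → poisonous.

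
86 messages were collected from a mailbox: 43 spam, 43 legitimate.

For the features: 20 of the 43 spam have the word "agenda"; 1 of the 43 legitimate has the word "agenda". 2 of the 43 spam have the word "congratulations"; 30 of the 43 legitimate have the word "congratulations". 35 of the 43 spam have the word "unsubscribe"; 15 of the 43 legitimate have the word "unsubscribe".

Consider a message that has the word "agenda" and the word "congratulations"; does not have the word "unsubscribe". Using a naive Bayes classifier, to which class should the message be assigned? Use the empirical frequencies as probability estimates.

spam: (43/86) × (20/43) × (2/43) × (8/43) ≈ 0.0020124
legitimate: (43/86) × (1/43) × (30/43) × (28/43) ≈ 0.00528255
Highest score → legitimate.

legitimate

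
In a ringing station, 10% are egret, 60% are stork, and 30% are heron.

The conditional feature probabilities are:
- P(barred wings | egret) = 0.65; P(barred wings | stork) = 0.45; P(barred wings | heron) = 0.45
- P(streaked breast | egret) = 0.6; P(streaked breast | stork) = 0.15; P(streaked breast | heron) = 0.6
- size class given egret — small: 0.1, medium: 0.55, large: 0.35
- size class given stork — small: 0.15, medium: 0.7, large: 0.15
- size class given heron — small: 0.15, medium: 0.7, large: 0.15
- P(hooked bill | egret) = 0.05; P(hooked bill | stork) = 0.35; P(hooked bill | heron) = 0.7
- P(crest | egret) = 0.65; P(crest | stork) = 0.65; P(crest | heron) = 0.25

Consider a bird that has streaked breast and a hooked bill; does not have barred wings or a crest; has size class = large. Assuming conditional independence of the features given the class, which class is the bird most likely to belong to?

egret: 0.1 × (1−0.65) × 0.6 × 0.35 × 0.05 × (1−0.65) = 0.000128625
stork: 0.6 × (1−0.45) × 0.15 × 0.15 × 0.35 × (1−0.65) = 0.0009095625
heron: 0.3 × (1−0.45) × 0.6 × 0.15 × 0.7 × (1−0.25) = 0.00779625
Highest score → heron.

heron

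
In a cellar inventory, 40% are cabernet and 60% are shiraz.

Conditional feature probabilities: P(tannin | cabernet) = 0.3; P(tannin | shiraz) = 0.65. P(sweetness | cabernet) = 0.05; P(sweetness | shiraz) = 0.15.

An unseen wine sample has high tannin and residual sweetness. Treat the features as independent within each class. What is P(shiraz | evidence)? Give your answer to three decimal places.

0.907

cabernet: 0.4 × 0.3 × 0.05 = 0.006
shiraz: 0.6 × 0.65 × 0.15 = 0.0585
P(shiraz | x) = 0.0585 / 0.0645 ≈ 0.907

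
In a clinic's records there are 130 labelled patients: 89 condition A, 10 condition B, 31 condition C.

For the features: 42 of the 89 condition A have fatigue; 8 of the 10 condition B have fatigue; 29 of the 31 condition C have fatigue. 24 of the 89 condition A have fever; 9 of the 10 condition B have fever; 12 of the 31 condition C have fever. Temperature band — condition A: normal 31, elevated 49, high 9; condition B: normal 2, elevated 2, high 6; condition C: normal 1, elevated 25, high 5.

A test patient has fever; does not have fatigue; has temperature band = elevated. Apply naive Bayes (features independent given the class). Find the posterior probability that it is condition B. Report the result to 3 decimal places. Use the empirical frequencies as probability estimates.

condition A: (89/130) × (47/89) × (24/89) × (49/89) ≈ 0.0536762
condition B: (10/130) × (2/10) × (9/10) × (2/10) ≈ 0.00276923
condition C: (31/130) × (2/31) × (12/31) × (25/31) ≈ 0.00480269
P(condition B | x) = 0.00276923 / 0.06124812 ≈ 0.045

0.045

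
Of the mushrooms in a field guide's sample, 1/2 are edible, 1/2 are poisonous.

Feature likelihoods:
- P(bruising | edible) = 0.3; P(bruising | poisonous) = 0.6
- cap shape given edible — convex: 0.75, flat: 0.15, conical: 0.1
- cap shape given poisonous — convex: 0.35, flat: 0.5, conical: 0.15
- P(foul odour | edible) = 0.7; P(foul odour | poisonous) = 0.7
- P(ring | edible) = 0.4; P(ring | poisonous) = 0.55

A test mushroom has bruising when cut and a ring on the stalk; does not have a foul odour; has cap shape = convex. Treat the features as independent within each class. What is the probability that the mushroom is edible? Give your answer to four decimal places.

edible: 0.5 × 0.3 × 0.75 × (1−0.7) × 0.4 = 0.0135
poisonous: 0.5 × 0.6 × 0.35 × (1−0.7) × 0.55 = 0.017325
P(edible | x) = 0.0135 / 0.030825 ≈ 0.4380

0.4380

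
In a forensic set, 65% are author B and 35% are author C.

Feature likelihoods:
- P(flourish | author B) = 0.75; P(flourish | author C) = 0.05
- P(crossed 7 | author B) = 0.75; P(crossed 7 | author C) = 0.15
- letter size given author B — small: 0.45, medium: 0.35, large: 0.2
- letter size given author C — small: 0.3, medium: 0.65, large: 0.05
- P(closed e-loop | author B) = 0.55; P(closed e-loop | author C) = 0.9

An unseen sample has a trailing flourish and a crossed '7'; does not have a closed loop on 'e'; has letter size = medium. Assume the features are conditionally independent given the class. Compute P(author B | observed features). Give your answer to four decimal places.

0.9970

author B: 0.65 × 0.75 × 0.75 × 0.35 × (1−0.55) = 0.0575859375
author C: 0.35 × 0.05 × 0.15 × 0.65 × (1−0.9) = 0.000170625
P(author B | x) = 0.0575859375 / 0.0577565625 ≈ 0.9970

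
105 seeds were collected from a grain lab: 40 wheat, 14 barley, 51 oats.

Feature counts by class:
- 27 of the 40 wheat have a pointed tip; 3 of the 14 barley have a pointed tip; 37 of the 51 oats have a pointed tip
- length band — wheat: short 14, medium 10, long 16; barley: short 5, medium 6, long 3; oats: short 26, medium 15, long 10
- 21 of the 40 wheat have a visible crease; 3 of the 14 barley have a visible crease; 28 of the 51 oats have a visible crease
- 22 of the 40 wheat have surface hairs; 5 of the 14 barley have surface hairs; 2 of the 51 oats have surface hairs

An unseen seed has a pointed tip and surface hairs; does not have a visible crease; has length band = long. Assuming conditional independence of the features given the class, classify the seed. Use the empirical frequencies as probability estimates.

wheat: (40/105) × (27/40) × (16/40) × (19/40) × (22/40) ≈ 0.0268714
barley: (14/105) × (3/14) × (3/14) × (11/14) × (5/14) ≈ 0.00171803
oats: (51/105) × (37/51) × (10/51) × (23/51) × (2/51) ≈ 0.00122197
Highest score → wheat.

wheat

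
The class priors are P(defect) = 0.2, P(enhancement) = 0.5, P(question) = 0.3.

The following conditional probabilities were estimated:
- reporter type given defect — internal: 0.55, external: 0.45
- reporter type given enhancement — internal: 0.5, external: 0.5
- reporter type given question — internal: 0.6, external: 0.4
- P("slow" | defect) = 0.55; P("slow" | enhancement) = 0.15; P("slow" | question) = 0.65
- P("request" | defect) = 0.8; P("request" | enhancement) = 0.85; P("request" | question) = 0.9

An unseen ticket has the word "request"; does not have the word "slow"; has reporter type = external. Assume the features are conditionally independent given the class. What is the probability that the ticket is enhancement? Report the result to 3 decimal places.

0.720

defect: 0.2 × 0.45 × (1−0.55) × 0.8 = 0.0324
enhancement: 0.5 × 0.5 × (1−0.15) × 0.85 = 0.180625
question: 0.3 × 0.4 × (1−0.65) × 0.9 = 0.0378
P(enhancement | x) = 0.180625 / 0.250825 ≈ 0.720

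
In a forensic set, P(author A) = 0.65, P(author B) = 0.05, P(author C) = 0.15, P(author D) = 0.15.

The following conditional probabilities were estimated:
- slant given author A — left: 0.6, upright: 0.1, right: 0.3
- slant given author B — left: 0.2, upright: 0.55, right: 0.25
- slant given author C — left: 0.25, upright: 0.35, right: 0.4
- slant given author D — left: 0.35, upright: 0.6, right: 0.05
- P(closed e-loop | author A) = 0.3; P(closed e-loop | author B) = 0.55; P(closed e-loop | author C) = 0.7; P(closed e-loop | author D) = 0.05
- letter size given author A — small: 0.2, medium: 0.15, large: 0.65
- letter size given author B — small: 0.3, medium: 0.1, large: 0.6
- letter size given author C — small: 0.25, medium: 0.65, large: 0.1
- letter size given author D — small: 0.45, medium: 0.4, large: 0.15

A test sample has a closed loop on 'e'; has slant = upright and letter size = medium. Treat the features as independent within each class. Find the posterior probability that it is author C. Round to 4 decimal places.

0.7929

author A: 0.65 × 0.1 × 0.3 × 0.15 = 0.002925
author B: 0.05 × 0.55 × 0.55 × 0.1 = 0.0015125
author C: 0.15 × 0.35 × 0.7 × 0.65 = 0.0238875
author D: 0.15 × 0.6 × 0.05 × 0.4 = 0.0018
P(author C | x) = 0.0238875 / 0.030125 ≈ 0.7929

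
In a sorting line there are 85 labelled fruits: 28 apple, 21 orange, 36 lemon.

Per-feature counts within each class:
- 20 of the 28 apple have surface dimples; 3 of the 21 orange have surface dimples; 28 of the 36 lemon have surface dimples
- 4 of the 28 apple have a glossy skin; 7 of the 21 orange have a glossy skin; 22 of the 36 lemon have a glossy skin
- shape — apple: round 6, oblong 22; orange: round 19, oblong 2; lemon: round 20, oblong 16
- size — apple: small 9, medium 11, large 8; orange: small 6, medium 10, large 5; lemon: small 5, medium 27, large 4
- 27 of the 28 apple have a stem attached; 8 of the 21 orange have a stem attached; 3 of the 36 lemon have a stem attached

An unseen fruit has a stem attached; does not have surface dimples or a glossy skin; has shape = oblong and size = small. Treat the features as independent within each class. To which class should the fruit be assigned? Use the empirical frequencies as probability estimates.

apple

apple: (28/85) × (8/28) × (24/28) × (22/28) × (9/28) × (27/28) ≈ 0.0196462
orange: (21/85) × (18/21) × (14/21) × (2/21) × (6/21) × (8/21) ≈ 0.00146344
lemon: (36/85) × (8/36) × (14/36) × (16/36) × (5/36) × (3/36) ≈ 0.000188278
Highest score → apple.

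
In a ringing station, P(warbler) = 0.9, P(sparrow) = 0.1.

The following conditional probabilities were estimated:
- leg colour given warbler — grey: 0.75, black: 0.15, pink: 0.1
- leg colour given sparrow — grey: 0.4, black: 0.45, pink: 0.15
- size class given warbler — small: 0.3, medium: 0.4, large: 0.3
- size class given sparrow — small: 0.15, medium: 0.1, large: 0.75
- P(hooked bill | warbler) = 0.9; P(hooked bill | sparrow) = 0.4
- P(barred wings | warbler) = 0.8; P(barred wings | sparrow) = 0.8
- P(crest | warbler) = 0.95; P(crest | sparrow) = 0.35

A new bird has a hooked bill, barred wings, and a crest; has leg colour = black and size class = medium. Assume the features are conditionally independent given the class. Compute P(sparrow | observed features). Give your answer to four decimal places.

0.0135

warbler: 0.9 × 0.15 × 0.4 × 0.9 × 0.8 × 0.95 = 0.036936
sparrow: 0.1 × 0.45 × 0.1 × 0.4 × 0.8 × 0.35 = 0.000504
P(sparrow | x) = 0.000504 / 0.03744 ≈ 0.0135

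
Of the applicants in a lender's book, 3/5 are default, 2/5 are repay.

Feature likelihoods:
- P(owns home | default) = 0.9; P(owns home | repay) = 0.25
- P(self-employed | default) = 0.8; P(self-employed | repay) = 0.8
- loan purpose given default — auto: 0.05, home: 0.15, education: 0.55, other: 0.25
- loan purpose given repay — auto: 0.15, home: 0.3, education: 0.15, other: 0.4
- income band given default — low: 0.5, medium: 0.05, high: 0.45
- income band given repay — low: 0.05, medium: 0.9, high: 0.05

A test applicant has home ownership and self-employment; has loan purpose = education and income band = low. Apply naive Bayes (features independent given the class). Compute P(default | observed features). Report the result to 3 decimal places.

default: 0.6 × 0.9 × 0.8 × 0.55 × 0.5 = 0.1188
repay: 0.4 × 0.25 × 0.8 × 0.15 × 0.05 = 0.0006
P(default | x) = 0.1188 / 0.1194 ≈ 0.995

0.995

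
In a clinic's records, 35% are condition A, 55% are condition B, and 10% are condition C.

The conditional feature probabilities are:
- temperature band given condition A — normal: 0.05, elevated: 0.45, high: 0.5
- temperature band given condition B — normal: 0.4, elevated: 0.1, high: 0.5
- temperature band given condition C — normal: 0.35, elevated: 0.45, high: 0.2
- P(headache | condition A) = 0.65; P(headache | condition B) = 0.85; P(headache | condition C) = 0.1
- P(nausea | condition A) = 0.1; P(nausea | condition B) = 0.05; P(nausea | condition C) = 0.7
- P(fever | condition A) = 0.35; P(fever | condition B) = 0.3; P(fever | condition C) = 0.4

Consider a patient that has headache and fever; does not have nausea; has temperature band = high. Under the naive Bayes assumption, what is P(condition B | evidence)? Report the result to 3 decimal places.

0.649

condition A: 0.35 × 0.5 × 0.65 × (1−0.1) × 0.35 = 0.03583125
condition B: 0.55 × 0.5 × 0.85 × (1−0.05) × 0.3 = 0.06661875
condition C: 0.1 × 0.2 × 0.1 × (1−0.7) × 0.4 = 0.00024
P(condition B | x) = 0.06661875 / 0.10269 ≈ 0.649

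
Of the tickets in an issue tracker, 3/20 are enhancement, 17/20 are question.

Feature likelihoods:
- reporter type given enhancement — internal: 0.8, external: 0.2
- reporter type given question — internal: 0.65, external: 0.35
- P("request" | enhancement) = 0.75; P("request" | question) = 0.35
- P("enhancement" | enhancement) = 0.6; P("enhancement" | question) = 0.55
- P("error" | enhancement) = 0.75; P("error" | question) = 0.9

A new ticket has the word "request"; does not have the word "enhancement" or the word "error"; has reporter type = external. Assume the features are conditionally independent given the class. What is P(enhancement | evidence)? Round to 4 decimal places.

enhancement: 0.15 × 0.2 × 0.75 × (1−0.6) × (1−0.75) = 0.00225
question: 0.85 × 0.35 × 0.35 × (1−0.55) × (1−0.9) = 0.004685625
P(enhancement | x) = 0.00225 / 0.006935625 ≈ 0.3244

0.3244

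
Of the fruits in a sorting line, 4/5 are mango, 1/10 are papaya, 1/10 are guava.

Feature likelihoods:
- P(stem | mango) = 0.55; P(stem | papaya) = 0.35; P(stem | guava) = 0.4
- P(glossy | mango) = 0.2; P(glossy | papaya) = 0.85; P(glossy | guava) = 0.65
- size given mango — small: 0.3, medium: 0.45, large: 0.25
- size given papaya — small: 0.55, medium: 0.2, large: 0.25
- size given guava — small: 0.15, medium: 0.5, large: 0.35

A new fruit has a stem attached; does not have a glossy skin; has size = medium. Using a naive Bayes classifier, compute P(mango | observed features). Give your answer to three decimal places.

mango: 0.8 × 0.55 × (1−0.2) × 0.45 = 0.1584
papaya: 0.1 × 0.35 × (1−0.85) × 0.2 = 0.00105
guava: 0.1 × 0.4 × (1−0.65) × 0.5 = 0.007
P(mango | x) = 0.1584 / 0.16645 ≈ 0.952

0.952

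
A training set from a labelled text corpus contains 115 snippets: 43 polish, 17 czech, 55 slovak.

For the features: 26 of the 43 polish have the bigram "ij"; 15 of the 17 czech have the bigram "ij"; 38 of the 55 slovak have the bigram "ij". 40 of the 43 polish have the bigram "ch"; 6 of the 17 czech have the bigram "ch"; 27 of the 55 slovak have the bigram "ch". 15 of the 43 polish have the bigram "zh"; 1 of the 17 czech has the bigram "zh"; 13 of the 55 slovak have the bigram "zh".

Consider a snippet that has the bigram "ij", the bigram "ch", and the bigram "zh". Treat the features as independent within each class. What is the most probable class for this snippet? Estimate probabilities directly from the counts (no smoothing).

polish

polish: (43/115) × (26/43) × (40/43) × (15/43) ≈ 0.0733652
czech: (17/115) × (15/17) × (6/17) × (1/17) ≈ 0.00270799
slovak: (55/115) × (38/55) × (27/55) × (13/55) ≈ 0.0383414
Highest score → polish.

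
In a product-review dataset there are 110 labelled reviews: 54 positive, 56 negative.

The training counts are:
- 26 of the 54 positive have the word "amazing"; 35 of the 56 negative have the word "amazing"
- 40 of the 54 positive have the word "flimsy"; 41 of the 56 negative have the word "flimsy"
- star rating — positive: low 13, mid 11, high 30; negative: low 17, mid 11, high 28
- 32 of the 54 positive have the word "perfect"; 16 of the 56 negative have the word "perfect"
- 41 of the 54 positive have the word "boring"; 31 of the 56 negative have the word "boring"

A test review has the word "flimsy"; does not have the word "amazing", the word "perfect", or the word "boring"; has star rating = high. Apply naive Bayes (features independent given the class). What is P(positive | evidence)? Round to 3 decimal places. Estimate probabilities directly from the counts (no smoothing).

0.316

positive: (54/110) × (28/54) × (40/54) × (30/54) × (22/54) × (13/54) ≈ 0.010274
negative: (56/110) × (21/56) × (41/56) × (28/56) × (40/56) × (25/56) ≈ 0.0222852
P(positive | x) = 0.010274 / 0.0325592 ≈ 0.316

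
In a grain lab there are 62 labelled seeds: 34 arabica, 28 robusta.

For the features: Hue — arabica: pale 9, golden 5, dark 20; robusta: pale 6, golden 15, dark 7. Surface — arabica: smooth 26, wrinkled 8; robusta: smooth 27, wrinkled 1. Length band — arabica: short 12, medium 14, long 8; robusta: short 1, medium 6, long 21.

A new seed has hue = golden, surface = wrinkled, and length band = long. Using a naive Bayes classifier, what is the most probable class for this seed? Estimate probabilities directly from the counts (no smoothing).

robusta

arabica: (34/62) × (5/34) × (8/34) × (8/34) ≈ 0.00446478
robusta: (28/62) × (15/28) × (1/28) × (21/28) ≈ 0.00648041
Highest score → robusta.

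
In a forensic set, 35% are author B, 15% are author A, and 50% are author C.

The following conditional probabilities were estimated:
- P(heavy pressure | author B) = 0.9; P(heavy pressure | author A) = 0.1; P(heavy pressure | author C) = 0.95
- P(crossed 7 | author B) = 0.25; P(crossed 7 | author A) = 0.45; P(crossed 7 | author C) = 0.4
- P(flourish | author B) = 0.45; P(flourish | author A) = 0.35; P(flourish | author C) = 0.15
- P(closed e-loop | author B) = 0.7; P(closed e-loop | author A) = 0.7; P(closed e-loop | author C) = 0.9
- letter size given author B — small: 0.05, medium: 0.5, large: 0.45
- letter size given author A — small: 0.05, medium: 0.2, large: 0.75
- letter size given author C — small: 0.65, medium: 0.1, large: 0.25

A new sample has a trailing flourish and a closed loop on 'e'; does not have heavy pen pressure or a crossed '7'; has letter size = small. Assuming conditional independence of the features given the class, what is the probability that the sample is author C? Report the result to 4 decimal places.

0.4987

author B: 0.35 × (1−0.9) × (1−0.25) × 0.45 × 0.7 × 0.05 = 0.0004134375
author A: 0.15 × (1−0.1) × (1−0.45) × 0.35 × 0.7 × 0.05 = 0.0009095625
author C: 0.5 × (1−0.95) × (1−0.4) × 0.15 × 0.9 × 0.65 = 0.00131625
P(author C | x) = 0.00131625 / 0.00263925 ≈ 0.4987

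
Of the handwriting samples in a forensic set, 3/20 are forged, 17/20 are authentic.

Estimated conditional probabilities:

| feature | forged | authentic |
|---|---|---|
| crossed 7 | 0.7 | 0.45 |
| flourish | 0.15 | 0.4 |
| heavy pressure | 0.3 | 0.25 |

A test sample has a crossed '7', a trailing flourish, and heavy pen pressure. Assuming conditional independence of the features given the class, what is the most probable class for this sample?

authentic

forged: 0.15 × 0.7 × 0.15 × 0.3 = 0.004725
authentic: 0.85 × 0.45 × 0.4 × 0.25 = 0.03825
Highest score → authentic.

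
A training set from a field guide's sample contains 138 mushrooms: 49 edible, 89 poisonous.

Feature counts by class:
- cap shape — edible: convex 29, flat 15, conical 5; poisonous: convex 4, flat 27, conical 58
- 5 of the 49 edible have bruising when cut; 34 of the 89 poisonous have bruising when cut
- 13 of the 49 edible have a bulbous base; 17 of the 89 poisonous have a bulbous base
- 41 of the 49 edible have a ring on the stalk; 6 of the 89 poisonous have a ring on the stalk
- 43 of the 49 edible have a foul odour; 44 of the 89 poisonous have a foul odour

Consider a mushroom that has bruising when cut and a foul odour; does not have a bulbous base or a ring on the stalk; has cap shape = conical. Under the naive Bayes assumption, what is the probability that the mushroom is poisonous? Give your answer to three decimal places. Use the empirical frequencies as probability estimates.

0.994

edible: (49/138) × (5/49) × (5/49) × (36/49) × (8/49) × (43/49) ≈ 0.000389168
poisonous: (89/138) × (58/89) × (34/89) × (72/89) × (83/89) × (44/89) ≈ 0.0598868
P(poisonous | x) = 0.0598868 / 0.060275968 ≈ 0.994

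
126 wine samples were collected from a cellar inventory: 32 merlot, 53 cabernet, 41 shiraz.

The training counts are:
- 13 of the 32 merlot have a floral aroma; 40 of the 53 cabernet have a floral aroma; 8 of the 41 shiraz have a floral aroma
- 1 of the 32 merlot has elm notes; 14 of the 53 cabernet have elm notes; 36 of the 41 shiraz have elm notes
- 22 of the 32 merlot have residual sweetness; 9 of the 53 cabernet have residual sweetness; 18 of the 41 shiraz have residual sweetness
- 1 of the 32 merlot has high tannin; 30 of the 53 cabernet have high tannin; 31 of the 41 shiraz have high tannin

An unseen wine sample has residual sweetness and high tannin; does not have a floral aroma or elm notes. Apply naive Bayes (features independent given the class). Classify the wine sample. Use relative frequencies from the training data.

shiraz

merlot: (32/126) × (19/32) × (31/32) × (22/32) × (1/32) ≈ 0.00313847
cabernet: (53/126) × (13/53) × (39/53) × (9/53) × (30/53) ≈ 0.00729749
shiraz: (41/126) × (33/41) × (5/41) × (18/41) × (31/41) ≈ 0.0106022
Highest score → shiraz.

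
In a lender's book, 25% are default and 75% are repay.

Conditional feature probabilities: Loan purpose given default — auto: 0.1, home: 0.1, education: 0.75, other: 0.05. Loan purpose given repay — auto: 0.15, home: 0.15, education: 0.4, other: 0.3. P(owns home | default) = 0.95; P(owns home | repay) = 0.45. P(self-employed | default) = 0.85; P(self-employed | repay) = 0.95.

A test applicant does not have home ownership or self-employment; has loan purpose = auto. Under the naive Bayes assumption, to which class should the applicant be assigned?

default: 0.25 × 0.1 × (1−0.95) × (1−0.85) = 0.0001875
repay: 0.75 × 0.15 × (1−0.45) × (1−0.95) = 0.00309375
Highest score → repay.

repay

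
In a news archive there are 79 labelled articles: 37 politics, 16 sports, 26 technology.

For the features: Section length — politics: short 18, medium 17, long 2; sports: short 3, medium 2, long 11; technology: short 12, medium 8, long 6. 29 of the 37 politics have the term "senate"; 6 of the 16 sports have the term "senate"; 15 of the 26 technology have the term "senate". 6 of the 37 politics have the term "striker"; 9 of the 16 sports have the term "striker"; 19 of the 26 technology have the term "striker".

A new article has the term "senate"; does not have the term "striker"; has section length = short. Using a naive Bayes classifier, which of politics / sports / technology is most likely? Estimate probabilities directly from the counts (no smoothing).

politics: (37/79) × (18/37) × (29/37) × (31/37) ≈ 0.149624
sports: (16/79) × (3/16) × (6/16) × (7/16) ≈ 0.00623022
technology: (26/79) × (12/26) × (15/26) × (7/26) ≈ 0.0235937
Highest score → politics.

politics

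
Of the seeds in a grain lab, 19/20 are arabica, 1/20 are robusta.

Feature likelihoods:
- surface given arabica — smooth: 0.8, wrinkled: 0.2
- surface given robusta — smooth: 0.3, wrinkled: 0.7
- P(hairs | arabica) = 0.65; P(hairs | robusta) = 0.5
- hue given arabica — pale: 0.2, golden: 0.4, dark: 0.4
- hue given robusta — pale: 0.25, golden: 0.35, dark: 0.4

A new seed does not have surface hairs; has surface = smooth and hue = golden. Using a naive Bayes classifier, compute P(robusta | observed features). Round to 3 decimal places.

0.024

arabica: 0.95 × 0.8 × (1−0.65) × 0.4 = 0.1064
robusta: 0.05 × 0.3 × (1−0.5) × 0.35 = 0.002625
P(robusta | x) = 0.002625 / 0.109025 ≈ 0.024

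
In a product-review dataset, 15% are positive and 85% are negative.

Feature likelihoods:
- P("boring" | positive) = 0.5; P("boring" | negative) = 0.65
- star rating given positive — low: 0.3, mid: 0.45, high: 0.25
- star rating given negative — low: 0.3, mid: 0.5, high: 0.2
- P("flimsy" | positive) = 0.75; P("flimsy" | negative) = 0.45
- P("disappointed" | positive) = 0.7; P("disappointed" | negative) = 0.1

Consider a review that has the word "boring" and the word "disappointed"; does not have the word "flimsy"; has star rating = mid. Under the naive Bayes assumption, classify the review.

positive: 0.15 × 0.5 × 0.45 × (1−0.75) × 0.7 = 0.00590625
negative: 0.85 × 0.65 × 0.5 × (1−0.45) × 0.1 = 0.01519375
Highest score → negative.

negative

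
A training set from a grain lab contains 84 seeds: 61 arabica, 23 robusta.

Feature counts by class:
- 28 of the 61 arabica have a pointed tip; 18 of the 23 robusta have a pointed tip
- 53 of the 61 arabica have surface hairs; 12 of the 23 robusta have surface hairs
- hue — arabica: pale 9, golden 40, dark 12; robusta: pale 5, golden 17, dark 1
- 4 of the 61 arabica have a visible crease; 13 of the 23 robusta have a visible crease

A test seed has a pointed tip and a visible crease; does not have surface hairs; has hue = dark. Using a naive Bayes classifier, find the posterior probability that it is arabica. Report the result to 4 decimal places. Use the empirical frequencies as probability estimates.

0.1829

arabica: (61/84) × (28/61) × (8/61) × (12/61) × (4/61) ≈ 0.000563924
robusta: (23/84) × (18/23) × (11/23) × (1/23) × (13/23) ≈ 0.00251852
P(arabica | x) = 0.000563924 / 0.003082444 ≈ 0.1829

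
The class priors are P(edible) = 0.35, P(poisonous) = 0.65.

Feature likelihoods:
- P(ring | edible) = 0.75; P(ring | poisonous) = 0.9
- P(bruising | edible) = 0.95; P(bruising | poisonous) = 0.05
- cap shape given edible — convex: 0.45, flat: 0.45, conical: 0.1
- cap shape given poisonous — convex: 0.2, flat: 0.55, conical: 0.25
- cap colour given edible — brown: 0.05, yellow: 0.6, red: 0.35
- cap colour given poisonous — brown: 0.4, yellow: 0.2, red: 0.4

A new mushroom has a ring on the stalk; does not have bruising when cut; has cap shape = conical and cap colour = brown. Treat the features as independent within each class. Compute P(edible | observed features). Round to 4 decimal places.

edible: 0.35 × 0.75 × (1−0.95) × 0.1 × 0.05 = 0.000065625
poisonous: 0.65 × 0.9 × (1−0.05) × 0.25 × 0.4 = 0.055575
P(edible | x) = 0.000065625 / 0.055640625 ≈ 0.0012

0.0012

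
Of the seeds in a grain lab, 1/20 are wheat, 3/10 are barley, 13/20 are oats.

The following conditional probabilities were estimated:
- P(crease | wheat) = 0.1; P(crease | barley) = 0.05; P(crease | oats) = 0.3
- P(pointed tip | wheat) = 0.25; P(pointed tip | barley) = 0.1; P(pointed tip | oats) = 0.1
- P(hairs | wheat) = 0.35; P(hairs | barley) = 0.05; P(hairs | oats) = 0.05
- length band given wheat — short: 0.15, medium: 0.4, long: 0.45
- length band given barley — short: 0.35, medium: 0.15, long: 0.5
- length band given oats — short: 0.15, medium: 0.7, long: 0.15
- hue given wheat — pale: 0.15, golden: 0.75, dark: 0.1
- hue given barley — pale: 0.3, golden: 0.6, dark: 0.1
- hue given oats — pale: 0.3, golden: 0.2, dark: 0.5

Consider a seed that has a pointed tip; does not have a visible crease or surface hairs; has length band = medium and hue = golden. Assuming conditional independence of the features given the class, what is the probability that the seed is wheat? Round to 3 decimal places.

0.205

wheat: 0.05 × (1−0.1) × 0.25 × (1−0.35) × 0.4 × 0.75 = 0.00219375
barley: 0.3 × (1−0.05) × 0.1 × (1−0.05) × 0.15 × 0.6 = 0.00243675
oats: 0.65 × (1−0.3) × 0.1 × (1−0.05) × 0.7 × 0.2 = 0.0060515
P(wheat | x) = 0.00219375 / 0.010682 ≈ 0.205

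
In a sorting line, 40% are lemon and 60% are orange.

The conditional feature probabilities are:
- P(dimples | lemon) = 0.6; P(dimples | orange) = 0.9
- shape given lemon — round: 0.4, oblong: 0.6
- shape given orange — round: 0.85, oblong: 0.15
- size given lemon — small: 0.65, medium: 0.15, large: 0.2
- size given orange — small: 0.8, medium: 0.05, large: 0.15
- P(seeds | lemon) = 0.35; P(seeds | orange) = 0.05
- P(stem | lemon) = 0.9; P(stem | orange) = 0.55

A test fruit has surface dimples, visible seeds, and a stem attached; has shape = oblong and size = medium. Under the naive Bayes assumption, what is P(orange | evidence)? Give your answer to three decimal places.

0.016

lemon: 0.4 × 0.6 × 0.6 × 0.15 × 0.35 × 0.9 = 0.006804
orange: 0.6 × 0.9 × 0.15 × 0.05 × 0.05 × 0.55 = 0.000111375
P(orange | x) = 0.000111375 / 0.006915375 ≈ 0.016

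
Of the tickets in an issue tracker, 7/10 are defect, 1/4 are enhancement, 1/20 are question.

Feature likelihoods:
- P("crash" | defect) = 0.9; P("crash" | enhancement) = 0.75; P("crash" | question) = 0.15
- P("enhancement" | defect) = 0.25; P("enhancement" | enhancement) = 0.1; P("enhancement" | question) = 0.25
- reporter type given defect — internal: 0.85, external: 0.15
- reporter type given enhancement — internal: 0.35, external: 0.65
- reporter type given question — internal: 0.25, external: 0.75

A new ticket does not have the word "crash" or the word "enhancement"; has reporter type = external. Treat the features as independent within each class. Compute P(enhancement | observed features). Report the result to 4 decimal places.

0.5350

defect: 0.7 × (1−0.9) × (1−0.25) × 0.15 = 0.007875
enhancement: 0.25 × (1−0.75) × (1−0.1) × 0.65 = 0.0365625
question: 0.05 × (1−0.15) × (1−0.25) × 0.75 = 0.02390625
P(enhancement | x) = 0.0365625 / 0.06834375 ≈ 0.5350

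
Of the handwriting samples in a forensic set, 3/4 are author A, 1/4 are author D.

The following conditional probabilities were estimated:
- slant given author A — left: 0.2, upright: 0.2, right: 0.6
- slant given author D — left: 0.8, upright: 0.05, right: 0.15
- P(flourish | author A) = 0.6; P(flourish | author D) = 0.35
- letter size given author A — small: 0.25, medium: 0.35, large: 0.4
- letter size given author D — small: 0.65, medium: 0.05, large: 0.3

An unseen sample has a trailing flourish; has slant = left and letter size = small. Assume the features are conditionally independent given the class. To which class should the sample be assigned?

author A: 0.75 × 0.2 × 0.6 × 0.25 = 0.0225
author D: 0.25 × 0.8 × 0.35 × 0.65 = 0.0455
Highest score → author D.

author D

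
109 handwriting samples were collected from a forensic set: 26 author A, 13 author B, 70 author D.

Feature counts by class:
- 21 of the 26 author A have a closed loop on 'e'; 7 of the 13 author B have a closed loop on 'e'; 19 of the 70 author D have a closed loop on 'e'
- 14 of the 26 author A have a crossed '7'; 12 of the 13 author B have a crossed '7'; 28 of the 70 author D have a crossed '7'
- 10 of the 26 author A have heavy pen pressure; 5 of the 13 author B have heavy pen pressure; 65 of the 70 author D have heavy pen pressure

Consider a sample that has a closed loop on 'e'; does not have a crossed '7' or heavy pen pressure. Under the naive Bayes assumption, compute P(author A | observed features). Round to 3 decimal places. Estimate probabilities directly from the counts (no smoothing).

0.839

author A: (26/109) × (21/26) × (12/26) × (16/26) ≈ 0.0547202
author B: (13/109) × (7/13) × (1/13) × (8/13) ≈ 0.00304001
author D: (70/109) × (19/70) × (42/70) × (5/70) ≈ 0.00747051
P(author A | x) = 0.0547202 / 0.06523072 ≈ 0.839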